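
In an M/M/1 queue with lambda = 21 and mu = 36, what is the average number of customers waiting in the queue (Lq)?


rho = 21/36; Lq = rho^2/(1-rho) = 0.82

0.82


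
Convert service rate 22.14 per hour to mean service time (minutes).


Mean service time = 60/mu = 60/22.14 = 2.71 minutes

2.71 minutes


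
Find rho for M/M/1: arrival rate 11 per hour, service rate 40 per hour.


rho = lambda/mu = 11/40 = 0.275

0.275


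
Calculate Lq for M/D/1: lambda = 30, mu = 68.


M/D/1: Lq = rho^2 / (2*(1-rho)) where rho = 30/68; Lq = 0.17

0.17


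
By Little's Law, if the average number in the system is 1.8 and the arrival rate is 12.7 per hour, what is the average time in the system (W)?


W = L / lambda = 1.8 / 12.7 = 0.1417 hours

0.1417 hours


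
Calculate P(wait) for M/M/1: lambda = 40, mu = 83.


P(wait) = rho = lambda/mu = 40/83 = 0.4819

0.4819


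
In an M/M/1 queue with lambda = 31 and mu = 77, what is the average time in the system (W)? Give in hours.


W = 1/(mu - lambda) = 1/(77 - 31) = 0.0217 hours

0.0217 hours


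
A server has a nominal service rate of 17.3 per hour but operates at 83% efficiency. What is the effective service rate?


Effective rate = mu * efficiency = 17.3 * 0.83 = 14.36 per hour

14.36 per hour


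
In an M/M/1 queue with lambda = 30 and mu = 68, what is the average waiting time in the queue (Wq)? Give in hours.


rho = 30/68; Wq = rho/(mu - lambda) = 0.0116 hours

0.0116 hours


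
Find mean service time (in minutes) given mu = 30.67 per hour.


Mean service time = 60/mu = 60/30.67 = 1.96 minutes

1.96 minutes


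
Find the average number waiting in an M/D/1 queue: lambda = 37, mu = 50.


M/D/1: Lq = rho^2 / (2*(1-rho)) where rho = 37/50; Lq = 1.05

1.05


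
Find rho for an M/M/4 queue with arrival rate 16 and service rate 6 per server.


rho = lambda/(c*mu) = 16/(4*6) = 0.6667

0.6667


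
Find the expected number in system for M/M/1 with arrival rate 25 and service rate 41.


rho = 25/41; L = rho/(1-rho) = 1.56

1.56


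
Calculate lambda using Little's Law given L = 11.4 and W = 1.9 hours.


lambda = L / W = 11.4 / 1.9 = 6.0 per hour

6.0 per hour


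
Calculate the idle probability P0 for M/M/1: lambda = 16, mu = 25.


P0 = 1 - rho = 1 - 16/25 = 0.36

0.36


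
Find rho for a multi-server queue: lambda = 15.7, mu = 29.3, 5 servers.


rho = lambda / (c * mu) = 15.7 / (5 * 29.3) = 0.1072

0.1072


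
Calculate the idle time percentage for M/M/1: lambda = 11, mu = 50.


Idle fraction = (1 - rho) * 100 = (1 - 11/50) * 100 = 78.0%

78.0%


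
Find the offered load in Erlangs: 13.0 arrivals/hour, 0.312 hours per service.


Offered load a = lambda * E[S] = 13.0 * 0.312 = 4.06 Erlangs

4.06 Erlangs


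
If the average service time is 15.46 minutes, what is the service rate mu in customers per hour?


mu = 60 / avg_service_time = 60 / 15.46 = 3.88 per hour

3.88 per hour


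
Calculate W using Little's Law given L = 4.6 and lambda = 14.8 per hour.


W = L / lambda = 4.6 / 14.8 = 0.3108 hours

0.3108 hours


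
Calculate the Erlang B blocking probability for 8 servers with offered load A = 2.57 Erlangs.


B(N,A) = (A^N/N!) / sum(A^k/k!, k=0..N) with N=8, A=2.57 = 0.0036

0.0036


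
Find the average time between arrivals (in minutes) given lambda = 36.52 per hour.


Mean interarrival time = 60/lambda = 60/36.52 = 1.64 minutes

1.64 minutes


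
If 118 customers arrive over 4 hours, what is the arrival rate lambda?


lambda = total arrivals / time = 118 / 4 = 29.5 per hour

29.5 per hour


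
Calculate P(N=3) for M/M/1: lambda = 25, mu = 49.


rho = 25/49; P(n) = (1-rho)*rho^n = (1-25/49)*(25/49)^3 = 0.065

0.065


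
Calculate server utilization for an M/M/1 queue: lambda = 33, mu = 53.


rho = lambda/mu = 33/53 = 0.6226

0.6226


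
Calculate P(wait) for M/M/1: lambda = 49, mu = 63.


P(wait) = rho = lambda/mu = 49/63 = 0.7778

0.7778


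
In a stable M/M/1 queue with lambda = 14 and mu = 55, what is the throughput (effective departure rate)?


For a stable queue (lambda < mu), throughput = lambda = 14 per hour

14 per hour


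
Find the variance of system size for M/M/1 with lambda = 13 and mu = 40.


rho = 13/40; Var(N) = rho/(1-rho)^2 = 0.71

0.71


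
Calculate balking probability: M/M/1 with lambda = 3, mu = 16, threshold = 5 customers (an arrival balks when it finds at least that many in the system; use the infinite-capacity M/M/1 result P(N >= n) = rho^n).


P(N >= 5) = rho^5 = (3/16)^5 = 0.0002

0.0002


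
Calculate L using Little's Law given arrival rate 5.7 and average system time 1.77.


L = lambda * W = 5.7 * 1.77 = 10.09

10.09


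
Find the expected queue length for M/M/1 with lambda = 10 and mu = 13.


rho = 10/13; Lq = rho^2/(1-rho) = 2.56

2.56


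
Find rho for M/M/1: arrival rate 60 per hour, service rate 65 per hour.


rho = lambda/mu = 60/65 = 0.9231

0.9231


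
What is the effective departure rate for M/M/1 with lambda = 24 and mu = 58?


For a stable queue (lambda < mu), throughput = lambda = 24 per hour

24 per hour


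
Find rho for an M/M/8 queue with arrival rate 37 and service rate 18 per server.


rho = lambda/(c*mu) = 37/(8*18) = 0.2569

0.2569


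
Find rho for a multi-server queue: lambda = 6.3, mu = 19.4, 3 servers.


rho = lambda / (c * mu) = 6.3 / (3 * 19.4) = 0.1082

0.1082


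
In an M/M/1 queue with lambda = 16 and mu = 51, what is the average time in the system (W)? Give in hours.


W = 1/(mu - lambda) = 1/(51 - 16) = 0.0286 hours

0.0286 hours


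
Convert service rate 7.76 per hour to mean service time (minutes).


Mean service time = 60/mu = 60/7.76 = 7.73 minutes

7.73 minutes


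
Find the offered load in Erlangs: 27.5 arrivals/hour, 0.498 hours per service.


Offered load a = lambda * E[S] = 27.5 * 0.498 = 13.7 Erlangs

13.7 Erlangs


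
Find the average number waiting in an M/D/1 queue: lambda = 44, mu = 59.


M/D/1: Lq = rho^2 / (2*(1-rho)) where rho = 44/59; Lq = 1.09

1.09


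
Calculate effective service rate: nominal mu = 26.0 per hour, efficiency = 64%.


Effective rate = mu * efficiency = 26.0 * 0.64 = 16.64 per hour

16.64 per hour


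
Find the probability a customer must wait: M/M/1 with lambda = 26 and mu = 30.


P(wait) = rho = lambda/mu = 26/30 = 0.8667

0.8667


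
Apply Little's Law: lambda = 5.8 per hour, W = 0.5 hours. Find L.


L = lambda * W = 5.8 * 0.5 = 2.9

2.9


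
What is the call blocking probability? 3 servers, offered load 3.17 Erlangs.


B(N,A) = (A^N/N!) / sum(A^k/k!, k=0..N) with N=3, A=3.17 = 0.3661

0.3661


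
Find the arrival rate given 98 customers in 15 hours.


lambda = total arrivals / time = 98 / 15 = 6.53 per hour

6.53 per hour


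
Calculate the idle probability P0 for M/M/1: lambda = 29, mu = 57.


P0 = 1 - rho = 1 - 29/57 = 0.4912

0.4912


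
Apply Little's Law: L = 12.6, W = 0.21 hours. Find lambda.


lambda = L / W = 12.6 / 0.21 = 60.0 per hour

60.0 per hour


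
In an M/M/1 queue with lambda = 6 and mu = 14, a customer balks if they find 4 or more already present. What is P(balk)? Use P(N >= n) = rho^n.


P(N >= 4) = rho^4 = (6/14)^4 = 0.0337

0.0337


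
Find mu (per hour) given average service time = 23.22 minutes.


mu = 60 / avg_service_time = 60 / 23.22 = 2.58 per hour

2.58 per hour


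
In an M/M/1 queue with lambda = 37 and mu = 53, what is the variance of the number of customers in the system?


rho = 37/53; Var(N) = rho/(1-rho)^2 = 7.66

7.66


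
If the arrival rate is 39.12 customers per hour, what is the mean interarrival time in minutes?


Mean interarrival time = 60/lambda = 60/39.12 = 1.53 minutes

1.53 minutes


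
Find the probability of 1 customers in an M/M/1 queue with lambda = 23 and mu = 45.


rho = 23/45; P(n) = (1-rho)*rho^n = (1-23/45)*(23/45)^1 = 0.2499

0.2499


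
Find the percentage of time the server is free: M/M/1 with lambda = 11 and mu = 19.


Idle fraction = (1 - rho) * 100 = (1 - 11/19) * 100 = 42.1%

42.1%


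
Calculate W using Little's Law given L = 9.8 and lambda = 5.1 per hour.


W = L / lambda = 9.8 / 5.1 = 1.9216 hours

1.9216 hours


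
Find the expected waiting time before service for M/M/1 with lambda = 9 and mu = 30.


rho = 9/30; Wq = rho/(mu - lambda) = 0.0143 hours

0.0143 hours


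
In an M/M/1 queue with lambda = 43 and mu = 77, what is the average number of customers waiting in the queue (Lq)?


rho = 43/77; Lq = rho^2/(1-rho) = 0.71

0.71


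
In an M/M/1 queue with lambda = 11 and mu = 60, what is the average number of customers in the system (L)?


rho = 11/60; L = rho/(1-rho) = 0.22

0.22


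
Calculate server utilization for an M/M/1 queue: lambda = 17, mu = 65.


rho = lambda/mu = 17/65 = 0.2615

0.2615


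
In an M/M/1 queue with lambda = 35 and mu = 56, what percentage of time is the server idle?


Idle fraction = (1 - rho) * 100 = (1 - 35/56) * 100 = 37.5%

37.5%


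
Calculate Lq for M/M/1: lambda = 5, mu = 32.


rho = 5/32; Lq = rho^2/(1-rho) = 0.03

0.03


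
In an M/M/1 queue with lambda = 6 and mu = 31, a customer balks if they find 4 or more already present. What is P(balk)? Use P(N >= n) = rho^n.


P(N >= 4) = rho^4 = (6/31)^4 = 0.0014

0.0014


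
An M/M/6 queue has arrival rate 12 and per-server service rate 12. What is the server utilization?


rho = lambda/(c*mu) = 12/(6*12) = 0.1667

0.1667


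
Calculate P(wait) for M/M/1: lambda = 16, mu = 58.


P(wait) = rho = lambda/mu = 16/58 = 0.2759

0.2759


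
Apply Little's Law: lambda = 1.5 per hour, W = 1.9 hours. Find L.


L = lambda * W = 1.5 * 1.9 = 2.85

2.85


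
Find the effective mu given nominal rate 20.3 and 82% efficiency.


Effective rate = mu * efficiency = 20.3 * 0.82 = 16.65 per hour

16.65 per hour


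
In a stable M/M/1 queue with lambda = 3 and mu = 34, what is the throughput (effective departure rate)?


For a stable queue (lambda < mu), throughput = lambda = 3 per hour

3 per hour


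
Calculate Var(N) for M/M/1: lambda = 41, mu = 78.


rho = 41/78; Var(N) = rho/(1-rho)^2 = 2.34

2.34


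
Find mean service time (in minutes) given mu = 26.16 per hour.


Mean service time = 60/mu = 60/26.16 = 2.29 minutes

2.29 minutes


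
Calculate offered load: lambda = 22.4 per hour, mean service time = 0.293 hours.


Offered load a = lambda * E[S] = 22.4 * 0.293 = 6.56 Erlangs

6.56 Erlangs


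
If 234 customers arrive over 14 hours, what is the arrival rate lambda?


lambda = total arrivals / time = 234 / 14 = 16.71 per hour

16.71 per hour


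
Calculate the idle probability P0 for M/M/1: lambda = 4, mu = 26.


P0 = 1 - rho = 1 - 4/26 = 0.8462

0.8462


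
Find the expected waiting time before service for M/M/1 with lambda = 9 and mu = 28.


rho = 9/28; Wq = rho/(mu - lambda) = 0.0169 hours

0.0169 hours


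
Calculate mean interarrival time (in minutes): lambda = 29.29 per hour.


Mean interarrival time = 60/lambda = 60/29.29 = 2.05 minutes

2.05 minutes


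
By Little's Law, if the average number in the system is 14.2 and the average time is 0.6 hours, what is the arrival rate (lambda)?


lambda = L / W = 14.2 / 0.6 = 23.67 per hour

23.67 per hour


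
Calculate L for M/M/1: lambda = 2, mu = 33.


rho = 2/33; L = rho/(1-rho) = 0.06

0.06


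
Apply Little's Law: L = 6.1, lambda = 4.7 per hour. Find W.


W = L / lambda = 6.1 / 4.7 = 1.2979 hours

1.2979 hours


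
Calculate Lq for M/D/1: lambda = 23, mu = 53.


M/D/1: Lq = rho^2 / (2*(1-rho)) where rho = 23/53; Lq = 0.17

0.17


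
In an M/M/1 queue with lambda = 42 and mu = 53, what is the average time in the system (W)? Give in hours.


W = 1/(mu - lambda) = 1/(53 - 42) = 0.0909 hours

0.0909 hours


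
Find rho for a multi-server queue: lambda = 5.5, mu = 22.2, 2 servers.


rho = lambda / (c * mu) = 5.5 / (2 * 22.2) = 0.1239

0.1239


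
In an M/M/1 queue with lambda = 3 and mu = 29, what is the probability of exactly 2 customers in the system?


rho = 3/29; P(n) = (1-rho)*rho^n = (1-3/29)*(3/29)^2 = 0.0096

0.0096


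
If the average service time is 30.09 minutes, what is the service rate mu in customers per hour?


mu = 60 / avg_service_time = 60 / 30.09 = 1.99 per hour

1.99 per hour


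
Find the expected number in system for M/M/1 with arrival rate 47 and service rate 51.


rho = 47/51; L = rho/(1-rho) = 11.75

11.75


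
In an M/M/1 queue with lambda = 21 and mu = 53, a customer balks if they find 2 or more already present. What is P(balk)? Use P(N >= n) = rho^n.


P(N >= 2) = rho^2 = (21/53)^2 = 0.157

0.157


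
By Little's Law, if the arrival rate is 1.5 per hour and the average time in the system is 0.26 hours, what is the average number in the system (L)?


L = lambda * W = 1.5 * 0.26 = 0.39

0.39


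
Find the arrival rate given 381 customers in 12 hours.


lambda = total arrivals / time = 381 / 12 = 31.75 per hour

31.75 per hour


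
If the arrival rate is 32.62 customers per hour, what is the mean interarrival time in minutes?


Mean interarrival time = 60/lambda = 60/32.62 = 1.84 minutes

1.84 minutes


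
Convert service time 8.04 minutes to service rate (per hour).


mu = 60 / avg_service_time = 60 / 8.04 = 7.46 per hour

7.46 per hour


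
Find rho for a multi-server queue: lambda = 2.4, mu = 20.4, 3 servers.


rho = lambda / (c * mu) = 2.4 / (3 * 20.4) = 0.0392

0.0392


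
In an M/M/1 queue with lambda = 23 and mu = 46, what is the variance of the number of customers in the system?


rho = 23/46; Var(N) = rho/(1-rho)^2 = 2.0

2.0


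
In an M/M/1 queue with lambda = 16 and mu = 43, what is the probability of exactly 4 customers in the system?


rho = 16/43; P(n) = (1-rho)*rho^n = (1-16/43)*(16/43)^4 = 0.012

0.012


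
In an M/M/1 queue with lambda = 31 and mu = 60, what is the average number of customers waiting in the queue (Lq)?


rho = 31/60; Lq = rho^2/(1-rho) = 0.55

0.55


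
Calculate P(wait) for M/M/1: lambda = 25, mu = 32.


P(wait) = rho = lambda/mu = 25/32 = 0.7813

0.7813


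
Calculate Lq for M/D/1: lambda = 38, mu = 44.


M/D/1: Lq = rho^2 / (2*(1-rho)) where rho = 38/44; Lq = 2.73

2.73


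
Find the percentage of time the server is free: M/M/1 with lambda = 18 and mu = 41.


Idle fraction = (1 - rho) * 100 = (1 - 18/41) * 100 = 56.1%

56.1%


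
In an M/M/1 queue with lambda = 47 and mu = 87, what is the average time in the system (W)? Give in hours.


W = 1/(mu - lambda) = 1/(87 - 47) = 0.025 hours

0.025 hours


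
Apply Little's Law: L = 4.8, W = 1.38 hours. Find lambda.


lambda = L / W = 4.8 / 1.38 = 3.48 per hour

3.48 per hour


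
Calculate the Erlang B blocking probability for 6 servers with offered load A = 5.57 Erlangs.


B(N,A) = (A^N/N!) / sum(A^k/k!, k=0..N) with N=6, A=5.57 = 0.2341

0.2341


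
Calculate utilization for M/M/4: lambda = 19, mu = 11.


rho = lambda/(c*mu) = 19/(4*11) = 0.4318

0.4318


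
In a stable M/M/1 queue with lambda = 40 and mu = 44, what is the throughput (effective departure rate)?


For a stable queue (lambda < mu), throughput = lambda = 40 per hour

40 per hour


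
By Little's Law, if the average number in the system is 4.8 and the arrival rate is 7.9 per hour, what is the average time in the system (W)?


W = L / lambda = 4.8 / 7.9 = 0.6076 hours

0.6076 hours


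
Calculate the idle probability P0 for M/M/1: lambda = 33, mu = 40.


P0 = 1 - rho = 1 - 33/40 = 0.175

0.175


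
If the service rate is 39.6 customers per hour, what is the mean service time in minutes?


Mean service time = 60/mu = 60/39.6 = 1.52 minutes

1.52 minutes


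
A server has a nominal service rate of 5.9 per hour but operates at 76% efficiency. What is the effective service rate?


Effective rate = mu * efficiency = 5.9 * 0.76 = 4.48 per hour

4.48 per hour


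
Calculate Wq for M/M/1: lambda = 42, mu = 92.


rho = 42/92; Wq = rho/(mu - lambda) = 0.0091 hours

0.0091 hours


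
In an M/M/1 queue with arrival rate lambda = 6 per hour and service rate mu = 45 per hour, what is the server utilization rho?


rho = lambda/mu = 6/45 = 0.1333

0.1333


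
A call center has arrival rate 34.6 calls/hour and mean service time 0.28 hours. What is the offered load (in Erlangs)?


Offered load a = lambda * E[S] = 34.6 * 0.28 = 9.69 Erlangs

9.69 Erlangs


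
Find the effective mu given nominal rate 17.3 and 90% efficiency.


Effective rate = mu * efficiency = 17.3 * 0.9 = 15.57 per hour

15.57 per hour


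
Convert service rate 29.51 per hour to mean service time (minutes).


Mean service time = 60/mu = 60/29.51 = 2.03 minutes

2.03 minutes


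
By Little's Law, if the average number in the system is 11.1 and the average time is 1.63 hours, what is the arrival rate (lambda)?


lambda = L / W = 11.1 / 1.63 = 6.81 per hour

6.81 per hour


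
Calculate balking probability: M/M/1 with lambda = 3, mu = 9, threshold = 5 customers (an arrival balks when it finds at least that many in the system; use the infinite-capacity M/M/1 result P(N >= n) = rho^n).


P(N >= 5) = rho^5 = (3/9)^5 = 0.0041

0.0041


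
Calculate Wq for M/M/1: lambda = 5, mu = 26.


rho = 5/26; Wq = rho/(mu - lambda) = 0.0092 hours

0.0092 hours


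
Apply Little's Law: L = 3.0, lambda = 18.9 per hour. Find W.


W = L / lambda = 3.0 / 18.9 = 0.1587 hours

0.1587 hours


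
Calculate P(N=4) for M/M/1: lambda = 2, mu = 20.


rho = 2/20; P(n) = (1-rho)*rho^n = (1-2/20)*(2/20)^4 = 0.0001

0.0001


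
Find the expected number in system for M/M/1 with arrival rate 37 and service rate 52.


rho = 37/52; L = rho/(1-rho) = 2.47

2.47


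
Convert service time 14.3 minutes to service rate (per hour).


mu = 60 / avg_service_time = 60 / 14.3 = 4.2 per hour

4.2 per hour


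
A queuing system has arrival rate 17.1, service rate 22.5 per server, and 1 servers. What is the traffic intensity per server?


rho = lambda / (c * mu) = 17.1 / (1 * 22.5) = 0.76

0.76


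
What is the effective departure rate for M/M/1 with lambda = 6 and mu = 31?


For a stable queue (lambda < mu), throughput = lambda = 6 per hour

6 per hour


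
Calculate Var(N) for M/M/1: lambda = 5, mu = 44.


rho = 5/44; Var(N) = rho/(1-rho)^2 = 0.14

0.14


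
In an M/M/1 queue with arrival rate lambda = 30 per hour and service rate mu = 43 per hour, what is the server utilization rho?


rho = lambda/mu = 30/43 = 0.6977

0.6977


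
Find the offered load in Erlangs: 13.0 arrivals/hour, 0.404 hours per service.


Offered load a = lambda * E[S] = 13.0 * 0.404 = 5.25 Erlangs

5.25 Erlangs


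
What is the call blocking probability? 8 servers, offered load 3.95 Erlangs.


B(N,A) = (A^N/N!) / sum(A^k/k!, k=0..N) with N=8, A=3.95 = 0.0289

0.0289


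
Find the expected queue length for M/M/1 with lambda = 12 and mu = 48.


rho = 12/48; Lq = rho^2/(1-rho) = 0.08

0.08


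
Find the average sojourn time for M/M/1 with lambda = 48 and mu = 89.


W = 1/(mu - lambda) = 1/(89 - 48) = 0.0244 hours

0.0244 hours


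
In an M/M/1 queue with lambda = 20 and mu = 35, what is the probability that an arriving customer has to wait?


P(wait) = rho = lambda/mu = 20/35 = 0.5714

0.5714


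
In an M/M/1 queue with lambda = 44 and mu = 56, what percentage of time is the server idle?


Idle fraction = (1 - rho) * 100 = (1 - 44/56) * 100 = 21.4%

21.4%


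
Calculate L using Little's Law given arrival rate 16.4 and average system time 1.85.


L = lambda * W = 16.4 * 1.85 = 30.34

30.34


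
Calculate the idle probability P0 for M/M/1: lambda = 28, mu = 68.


P0 = 1 - rho = 1 - 28/68 = 0.5882

0.5882


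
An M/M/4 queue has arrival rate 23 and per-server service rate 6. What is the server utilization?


rho = lambda/(c*mu) = 23/(4*6) = 0.9583

0.9583


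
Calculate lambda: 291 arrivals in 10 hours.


lambda = total arrivals / time = 291 / 10 = 29.1 per hour

29.1 per hour


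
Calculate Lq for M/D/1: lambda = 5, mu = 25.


M/D/1: Lq = rho^2 / (2*(1-rho)) where rho = 5/25; Lq = 0.03

0.03


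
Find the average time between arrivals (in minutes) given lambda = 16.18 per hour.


Mean interarrival time = 60/lambda = 60/16.18 = 3.71 minutes

3.71 minutes


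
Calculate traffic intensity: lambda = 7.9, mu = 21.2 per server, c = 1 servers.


rho = lambda / (c * mu) = 7.9 / (1 * 21.2) = 0.3726

0.3726


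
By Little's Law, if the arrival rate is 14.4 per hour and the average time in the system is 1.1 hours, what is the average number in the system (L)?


L = lambda * W = 14.4 * 1.1 = 15.84

15.84


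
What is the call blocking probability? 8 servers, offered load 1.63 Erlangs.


B(N,A) = (A^N/N!) / sum(A^k/k!, k=0..N) with N=8, A=1.63 = 0.0002

0.0002


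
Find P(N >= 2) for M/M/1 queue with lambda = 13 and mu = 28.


P(N >= 2) = rho^2 = (13/28)^2 = 0.2156

0.2156


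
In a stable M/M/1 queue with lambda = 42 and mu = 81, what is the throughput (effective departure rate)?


For a stable queue (lambda < mu), throughput = lambda = 42 per hour

42 per hour


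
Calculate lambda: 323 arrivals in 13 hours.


lambda = total arrivals / time = 323 / 13 = 24.85 per hour

24.85 per hour


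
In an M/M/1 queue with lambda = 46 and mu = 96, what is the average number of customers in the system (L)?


rho = 46/96; L = rho/(1-rho) = 0.92

0.92


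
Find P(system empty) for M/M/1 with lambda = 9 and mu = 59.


P0 = 1 - rho = 1 - 9/59 = 0.8475

0.8475


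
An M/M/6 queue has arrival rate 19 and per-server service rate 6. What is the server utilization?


rho = lambda/(c*mu) = 19/(6*6) = 0.5278

0.5278


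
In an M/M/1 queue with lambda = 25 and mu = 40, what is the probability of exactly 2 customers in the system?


rho = 25/40; P(n) = (1-rho)*rho^n = (1-25/40)*(25/40)^2 = 0.1465

0.1465


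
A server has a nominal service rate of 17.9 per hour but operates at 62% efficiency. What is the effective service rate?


Effective rate = mu * efficiency = 17.9 * 0.62 = 11.1 per hour

11.1 per hour


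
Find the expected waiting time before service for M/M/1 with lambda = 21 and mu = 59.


rho = 21/59; Wq = rho/(mu - lambda) = 0.0094 hours

0.0094 hours


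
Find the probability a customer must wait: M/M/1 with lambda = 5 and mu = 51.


P(wait) = rho = lambda/mu = 5/51 = 0.098

0.098


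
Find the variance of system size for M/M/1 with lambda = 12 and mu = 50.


rho = 12/50; Var(N) = rho/(1-rho)^2 = 0.42

0.42


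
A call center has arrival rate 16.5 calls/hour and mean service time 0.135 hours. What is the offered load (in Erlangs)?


Offered load a = lambda * E[S] = 16.5 * 0.135 = 2.23 Erlangs

2.23 Erlangs


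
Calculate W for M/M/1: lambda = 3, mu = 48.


W = 1/(mu - lambda) = 1/(48 - 3) = 0.0222 hours

0.0222 hours


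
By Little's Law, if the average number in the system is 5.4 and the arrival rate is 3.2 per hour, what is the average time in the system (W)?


W = L / lambda = 5.4 / 3.2 = 1.6875 hours

1.6875 hours


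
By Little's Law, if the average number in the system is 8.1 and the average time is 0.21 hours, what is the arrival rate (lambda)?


lambda = L / W = 8.1 / 0.21 = 38.57 per hour

38.57 per hour


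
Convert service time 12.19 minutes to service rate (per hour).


mu = 60 / avg_service_time = 60 / 12.19 = 4.92 per hour

4.92 per hour


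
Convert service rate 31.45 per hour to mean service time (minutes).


Mean service time = 60/mu = 60/31.45 = 1.91 minutes

1.91 minutes


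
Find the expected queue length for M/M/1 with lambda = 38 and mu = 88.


rho = 38/88; Lq = rho^2/(1-rho) = 0.33

0.33


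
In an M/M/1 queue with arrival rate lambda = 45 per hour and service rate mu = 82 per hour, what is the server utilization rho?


rho = lambda/mu = 45/82 = 0.5488

0.5488


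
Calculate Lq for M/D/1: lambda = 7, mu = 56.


M/D/1: Lq = rho^2 / (2*(1-rho)) where rho = 7/56; Lq = 0.01

0.01


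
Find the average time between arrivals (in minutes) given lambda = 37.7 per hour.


Mean interarrival time = 60/lambda = 60/37.7 = 1.59 minutes

1.59 minutes


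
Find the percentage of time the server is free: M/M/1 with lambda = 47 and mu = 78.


Idle fraction = (1 - rho) * 100 = (1 - 47/78) * 100 = 39.7%

39.7%


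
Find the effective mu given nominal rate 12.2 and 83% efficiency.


Effective rate = mu * efficiency = 12.2 * 0.83 = 10.13 per hour

10.13 per hour


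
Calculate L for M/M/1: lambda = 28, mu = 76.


rho = 28/76; L = rho/(1-rho) = 0.58

0.58


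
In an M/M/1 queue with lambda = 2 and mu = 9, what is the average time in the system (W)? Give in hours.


W = 1/(mu - lambda) = 1/(9 - 2) = 0.1429 hours

0.1429 hours


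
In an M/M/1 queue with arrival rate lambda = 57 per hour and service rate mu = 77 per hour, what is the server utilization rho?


rho = lambda/mu = 57/77 = 0.7403

0.7403


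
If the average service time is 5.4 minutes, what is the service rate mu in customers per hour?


mu = 60 / avg_service_time = 60 / 5.4 = 11.11 per hour

11.11 per hour


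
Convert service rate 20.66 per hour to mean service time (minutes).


Mean service time = 60/mu = 60/20.66 = 2.9 minutes

2.9 minutes


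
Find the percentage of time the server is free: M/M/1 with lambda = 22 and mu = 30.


Idle fraction = (1 - rho) * 100 = (1 - 22/30) * 100 = 26.7%

26.7%


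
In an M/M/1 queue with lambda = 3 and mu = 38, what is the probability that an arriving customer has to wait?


P(wait) = rho = lambda/mu = 3/38 = 0.0789

0.0789


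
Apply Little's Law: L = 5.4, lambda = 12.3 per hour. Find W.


W = L / lambda = 5.4 / 12.3 = 0.439 hours

0.439 hours


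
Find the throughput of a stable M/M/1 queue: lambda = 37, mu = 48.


For a stable queue (lambda < mu), throughput = lambda = 37 per hour

37 per hour


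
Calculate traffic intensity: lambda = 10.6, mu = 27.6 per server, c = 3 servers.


rho = lambda / (c * mu) = 10.6 / (3 * 27.6) = 0.128

0.128


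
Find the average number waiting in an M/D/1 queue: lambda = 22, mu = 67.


M/D/1: Lq = rho^2 / (2*(1-rho)) where rho = 22/67; Lq = 0.08

0.08


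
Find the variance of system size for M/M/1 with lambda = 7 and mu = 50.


rho = 7/50; Var(N) = rho/(1-rho)^2 = 0.19

0.19


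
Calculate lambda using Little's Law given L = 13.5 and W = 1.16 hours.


lambda = L / W = 13.5 / 1.16 = 11.64 per hour

11.64 per hour


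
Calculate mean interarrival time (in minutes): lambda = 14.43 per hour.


Mean interarrival time = 60/lambda = 60/14.43 = 4.16 minutes

4.16 minutes


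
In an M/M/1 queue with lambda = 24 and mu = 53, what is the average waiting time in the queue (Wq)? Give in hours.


rho = 24/53; Wq = rho/(mu - lambda) = 0.0156 hours

0.0156 hours


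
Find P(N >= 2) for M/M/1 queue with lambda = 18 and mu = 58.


P(N >= 2) = rho^2 = (18/58)^2 = 0.0963

0.0963


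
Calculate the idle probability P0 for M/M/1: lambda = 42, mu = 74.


P0 = 1 - rho = 1 - 42/74 = 0.4324

0.4324


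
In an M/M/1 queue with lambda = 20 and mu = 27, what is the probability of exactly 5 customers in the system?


rho = 20/27; P(n) = (1-rho)*rho^n = (1-20/27)*(20/27)^5 = 0.0578

0.0578


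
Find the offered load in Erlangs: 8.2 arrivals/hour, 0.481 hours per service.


Offered load a = lambda * E[S] = 8.2 * 0.481 = 3.94 Erlangs

3.94 Erlangs


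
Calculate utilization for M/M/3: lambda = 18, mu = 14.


rho = lambda/(c*mu) = 18/(3*14) = 0.4286

0.4286


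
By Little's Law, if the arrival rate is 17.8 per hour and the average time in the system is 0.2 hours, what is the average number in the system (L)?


L = lambda * W = 17.8 * 0.2 = 3.56

3.56


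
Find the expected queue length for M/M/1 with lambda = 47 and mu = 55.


rho = 47/55; Lq = rho^2/(1-rho) = 5.02

5.02


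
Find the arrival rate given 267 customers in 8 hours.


lambda = total arrivals / time = 267 / 8 = 33.38 per hour

33.38 per hour


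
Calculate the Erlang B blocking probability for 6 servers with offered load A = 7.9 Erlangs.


B(N,A) = (A^N/N!) / sum(A^k/k!, k=0..N) with N=6, A=7.9 = 0.3843

0.3843


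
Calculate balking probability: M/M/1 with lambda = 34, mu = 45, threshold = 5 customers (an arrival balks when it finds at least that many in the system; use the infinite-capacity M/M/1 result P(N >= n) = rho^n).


P(N >= 5) = rho^5 = (34/45)^5 = 0.2462

0.2462


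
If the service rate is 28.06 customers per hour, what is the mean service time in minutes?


Mean service time = 60/mu = 60/28.06 = 2.14 minutes

2.14 minutes


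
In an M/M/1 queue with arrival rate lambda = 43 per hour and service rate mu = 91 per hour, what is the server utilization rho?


rho = lambda/mu = 43/91 = 0.4725

0.4725


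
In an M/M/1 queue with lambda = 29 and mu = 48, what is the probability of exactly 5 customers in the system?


rho = 29/48; P(n) = (1-rho)*rho^n = (1-29/48)*(29/48)^5 = 0.0319

0.0319


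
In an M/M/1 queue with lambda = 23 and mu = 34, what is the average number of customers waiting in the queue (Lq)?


rho = 23/34; Lq = rho^2/(1-rho) = 1.41

1.41


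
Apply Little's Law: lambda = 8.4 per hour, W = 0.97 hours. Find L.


L = lambda * W = 8.4 * 0.97 = 8.15

8.15


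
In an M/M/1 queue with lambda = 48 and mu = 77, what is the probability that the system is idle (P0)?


P0 = 1 - rho = 1 - 48/77 = 0.3766

0.3766


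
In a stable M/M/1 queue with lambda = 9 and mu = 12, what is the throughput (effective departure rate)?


For a stable queue (lambda < mu), throughput = lambda = 9 per hour

9 per hour


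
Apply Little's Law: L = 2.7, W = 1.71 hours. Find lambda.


lambda = L / W = 2.7 / 1.71 = 1.58 per hour

1.58 per hour


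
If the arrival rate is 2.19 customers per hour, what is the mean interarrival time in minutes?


Mean interarrival time = 60/lambda = 60/2.19 = 27.4 minutes

27.4 minutes


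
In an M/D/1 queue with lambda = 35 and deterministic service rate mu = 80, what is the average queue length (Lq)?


M/D/1: Lq = rho^2 / (2*(1-rho)) where rho = 35/80; Lq = 0.17

0.17


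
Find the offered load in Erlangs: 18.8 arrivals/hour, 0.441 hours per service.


Offered load a = lambda * E[S] = 18.8 * 0.441 = 8.29 Erlangs

8.29 Erlangs


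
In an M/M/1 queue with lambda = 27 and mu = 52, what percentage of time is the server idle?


Idle fraction = (1 - rho) * 100 = (1 - 27/52) * 100 = 48.1%

48.1%


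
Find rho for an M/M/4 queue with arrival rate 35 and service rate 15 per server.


rho = lambda/(c*mu) = 35/(4*15) = 0.5833

0.5833


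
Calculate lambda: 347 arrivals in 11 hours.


lambda = total arrivals / time = 347 / 11 = 31.55 per hour

31.55 per hour


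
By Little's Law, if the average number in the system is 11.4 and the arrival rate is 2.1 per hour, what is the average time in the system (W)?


W = L / lambda = 11.4 / 2.1 = 5.4286 hours

5.4286 hours


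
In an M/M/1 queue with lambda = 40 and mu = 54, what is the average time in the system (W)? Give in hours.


W = 1/(mu - lambda) = 1/(54 - 40) = 0.0714 hours

0.0714 hours


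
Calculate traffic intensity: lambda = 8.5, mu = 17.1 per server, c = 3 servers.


rho = lambda / (c * mu) = 8.5 / (3 * 17.1) = 0.1657

0.1657


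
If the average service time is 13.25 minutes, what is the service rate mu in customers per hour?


mu = 60 / avg_service_time = 60 / 13.25 = 4.53 per hour

4.53 per hour


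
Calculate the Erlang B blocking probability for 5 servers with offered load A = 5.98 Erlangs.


B(N,A) = (A^N/N!) / sum(A^k/k!, k=0..N) with N=5, A=5.98 = 0.359

0.359


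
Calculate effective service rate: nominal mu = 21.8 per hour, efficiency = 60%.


Effective rate = mu * efficiency = 21.8 * 0.6 = 13.08 per hour

13.08 per hour


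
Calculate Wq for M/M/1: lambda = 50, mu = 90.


rho = 50/90; Wq = rho/(mu - lambda) = 0.0139 hours

0.0139 hours


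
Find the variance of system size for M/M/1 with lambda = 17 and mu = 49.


rho = 17/49; Var(N) = rho/(1-rho)^2 = 0.81

0.81


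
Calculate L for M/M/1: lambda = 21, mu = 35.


rho = 21/35; L = rho/(1-rho) = 1.5

1.5


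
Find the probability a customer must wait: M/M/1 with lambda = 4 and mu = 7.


P(wait) = rho = lambda/mu = 4/7 = 0.5714

0.5714


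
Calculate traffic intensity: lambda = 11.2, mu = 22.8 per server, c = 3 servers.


rho = lambda / (c * mu) = 11.2 / (3 * 22.8) = 0.1637

0.1637


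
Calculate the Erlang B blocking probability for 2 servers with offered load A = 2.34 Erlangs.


B(N,A) = (A^N/N!) / sum(A^k/k!, k=0..N) with N=2, A=2.34 = 0.4505

0.4505


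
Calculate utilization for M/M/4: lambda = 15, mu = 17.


rho = lambda/(c*mu) = 15/(4*17) = 0.2206

0.2206


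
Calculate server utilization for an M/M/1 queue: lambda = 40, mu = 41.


rho = lambda/mu = 40/41 = 0.9756

0.9756


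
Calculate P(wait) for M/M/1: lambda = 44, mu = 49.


P(wait) = rho = lambda/mu = 44/49 = 0.898

0.898


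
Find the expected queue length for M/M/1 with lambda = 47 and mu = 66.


rho = 47/66; Lq = rho^2/(1-rho) = 1.76

1.76


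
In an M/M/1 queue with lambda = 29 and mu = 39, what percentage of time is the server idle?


Idle fraction = (1 - rho) * 100 = (1 - 29/39) * 100 = 25.6%

25.6%


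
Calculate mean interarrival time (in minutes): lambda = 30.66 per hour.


Mean interarrival time = 60/lambda = 60/30.66 = 1.96 minutes

1.96 minutes


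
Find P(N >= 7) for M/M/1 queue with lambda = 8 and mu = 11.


P(N >= 7) = rho^7 = (8/11)^7 = 0.1076

0.1076


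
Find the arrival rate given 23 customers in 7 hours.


lambda = total arrivals / time = 23 / 7 = 3.29 per hour

3.29 per hour


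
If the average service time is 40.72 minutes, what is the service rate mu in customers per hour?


mu = 60 / avg_service_time = 60 / 40.72 = 1.47 per hour

1.47 per hour


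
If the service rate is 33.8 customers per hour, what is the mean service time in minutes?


Mean service time = 60/mu = 60/33.8 = 1.78 minutes

1.78 minutes


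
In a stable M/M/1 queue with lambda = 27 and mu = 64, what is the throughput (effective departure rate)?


For a stable queue (lambda < mu), throughput = lambda = 27 per hour

27 per hour


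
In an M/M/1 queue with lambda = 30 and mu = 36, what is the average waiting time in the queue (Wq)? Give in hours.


rho = 30/36; Wq = rho/(mu - lambda) = 0.1389 hours

0.1389 hours


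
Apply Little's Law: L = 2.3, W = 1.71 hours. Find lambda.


lambda = L / W = 2.3 / 1.71 = 1.35 per hour

1.35 per hour


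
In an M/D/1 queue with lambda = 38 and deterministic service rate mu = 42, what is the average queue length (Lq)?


M/D/1: Lq = rho^2 / (2*(1-rho)) where rho = 38/42; Lq = 4.3

4.3


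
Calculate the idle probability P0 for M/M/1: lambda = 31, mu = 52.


P0 = 1 - rho = 1 - 31/52 = 0.4038

0.4038


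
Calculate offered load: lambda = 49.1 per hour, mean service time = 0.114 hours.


Offered load a = lambda * E[S] = 49.1 * 0.114 = 5.6 Erlangs

5.6 Erlangs


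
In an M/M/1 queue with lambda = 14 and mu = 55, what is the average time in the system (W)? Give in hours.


W = 1/(mu - lambda) = 1/(55 - 14) = 0.0244 hours

0.0244 hours


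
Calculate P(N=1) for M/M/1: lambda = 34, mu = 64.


rho = 34/64; P(n) = (1-rho)*rho^n = (1-34/64)*(34/64)^1 = 0.249

0.249


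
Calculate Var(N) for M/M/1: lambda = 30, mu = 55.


rho = 30/55; Var(N) = rho/(1-rho)^2 = 2.64

2.64


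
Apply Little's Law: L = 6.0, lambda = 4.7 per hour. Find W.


W = L / lambda = 6.0 / 4.7 = 1.2766 hours

1.2766 hours


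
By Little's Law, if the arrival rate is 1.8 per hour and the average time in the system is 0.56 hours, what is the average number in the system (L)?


L = lambda * W = 1.8 * 0.56 = 1.01

1.01


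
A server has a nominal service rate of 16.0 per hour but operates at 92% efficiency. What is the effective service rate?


Effective rate = mu * efficiency = 16.0 * 0.92 = 14.72 per hour

14.72 per hour


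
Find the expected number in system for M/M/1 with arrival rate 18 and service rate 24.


rho = 18/24; L = rho/(1-rho) = 3.0

3.0


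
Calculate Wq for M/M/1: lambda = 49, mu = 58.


rho = 49/58; Wq = rho/(mu - lambda) = 0.0939 hours

0.0939 hours


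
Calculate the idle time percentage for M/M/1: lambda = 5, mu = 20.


Idle fraction = (1 - rho) * 100 = (1 - 5/20) * 100 = 75.0%

75.0%


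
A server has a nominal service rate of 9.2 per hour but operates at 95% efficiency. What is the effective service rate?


Effective rate = mu * efficiency = 9.2 * 0.95 = 8.74 per hour

8.74 per hour


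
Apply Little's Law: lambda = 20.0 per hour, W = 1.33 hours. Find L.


L = lambda * W = 20.0 * 1.33 = 26.6

26.6


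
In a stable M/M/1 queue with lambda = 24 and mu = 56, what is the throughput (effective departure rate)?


For a stable queue (lambda < mu), throughput = lambda = 24 per hour

24 per hour


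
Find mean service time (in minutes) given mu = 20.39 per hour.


Mean service time = 60/mu = 60/20.39 = 2.94 minutes

2.94 minutes


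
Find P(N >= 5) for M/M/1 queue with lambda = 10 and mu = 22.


P(N >= 5) = rho^5 = (10/22)^5 = 0.0194

0.0194


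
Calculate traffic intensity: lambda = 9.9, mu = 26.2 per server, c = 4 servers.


rho = lambda / (c * mu) = 9.9 / (4 * 26.2) = 0.0945

0.0945


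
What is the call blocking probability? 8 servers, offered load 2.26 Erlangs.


B(N,A) = (A^N/N!) / sum(A^k/k!, k=0..N) with N=8, A=2.26 = 0.0018

0.0018


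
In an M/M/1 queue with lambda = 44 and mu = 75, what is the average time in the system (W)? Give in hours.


W = 1/(mu - lambda) = 1/(75 - 44) = 0.0323 hours

0.0323 hours


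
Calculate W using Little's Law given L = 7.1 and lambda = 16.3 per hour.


W = L / lambda = 7.1 / 16.3 = 0.4356 hours

0.4356 hours


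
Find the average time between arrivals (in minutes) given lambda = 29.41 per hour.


Mean interarrival time = 60/lambda = 60/29.41 = 2.04 minutes

2.04 minutes


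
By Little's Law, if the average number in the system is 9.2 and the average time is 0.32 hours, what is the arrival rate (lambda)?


lambda = L / W = 9.2 / 0.32 = 28.75 per hour

28.75 per hour


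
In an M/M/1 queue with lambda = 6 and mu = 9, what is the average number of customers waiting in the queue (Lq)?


rho = 6/9; Lq = rho^2/(1-rho) = 1.33

1.33


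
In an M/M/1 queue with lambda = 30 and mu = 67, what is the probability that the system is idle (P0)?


P0 = 1 - rho = 1 - 30/67 = 0.5522

0.5522


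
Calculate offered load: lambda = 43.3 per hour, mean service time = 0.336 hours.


Offered load a = lambda * E[S] = 43.3 * 0.336 = 14.55 Erlangs

14.55 Erlangs


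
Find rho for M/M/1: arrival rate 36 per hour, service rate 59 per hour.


rho = lambda/mu = 36/59 = 0.6102

0.6102


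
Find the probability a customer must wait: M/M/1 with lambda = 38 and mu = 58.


P(wait) = rho = lambda/mu = 38/58 = 0.6552

0.6552
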